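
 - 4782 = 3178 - 7960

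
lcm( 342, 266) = 2394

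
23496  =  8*2937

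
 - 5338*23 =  - 122774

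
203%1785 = 203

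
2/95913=2/95913 = 0.00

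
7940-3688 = 4252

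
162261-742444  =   - 580183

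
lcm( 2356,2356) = 2356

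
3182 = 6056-2874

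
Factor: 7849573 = 41^1 * 191453^1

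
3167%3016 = 151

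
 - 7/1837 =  - 7/1837 = - 0.00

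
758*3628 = 2750024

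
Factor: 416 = 2^5*13^1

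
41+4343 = 4384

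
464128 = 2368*196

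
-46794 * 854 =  - 39962076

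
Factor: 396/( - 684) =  - 11^1 * 19^ ( - 1)=- 11/19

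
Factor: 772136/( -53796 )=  - 2^1*3^(-1)*4483^(-1 )*96517^1 = - 193034/13449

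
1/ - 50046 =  - 1/50046= - 0.00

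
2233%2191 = 42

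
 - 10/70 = - 1/7= -0.14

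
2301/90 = 767/30 = 25.57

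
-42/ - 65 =42/65 = 0.65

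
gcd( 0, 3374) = 3374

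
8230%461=393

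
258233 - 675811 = - 417578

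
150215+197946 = 348161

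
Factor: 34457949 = 3^2*3828661^1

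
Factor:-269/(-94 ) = 2^(-1)*47^( - 1)*269^1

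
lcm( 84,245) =2940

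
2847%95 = 92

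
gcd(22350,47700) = 150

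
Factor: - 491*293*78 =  - 2^1*3^1*13^1 * 293^1 * 491^1 = - 11221314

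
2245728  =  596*3768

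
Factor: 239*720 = 172080=2^4*3^2*5^1*239^1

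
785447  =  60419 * 13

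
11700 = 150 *78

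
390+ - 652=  - 262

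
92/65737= 92/65737 = 0.00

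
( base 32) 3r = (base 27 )4F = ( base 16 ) 7B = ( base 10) 123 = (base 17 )74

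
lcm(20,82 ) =820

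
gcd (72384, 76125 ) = 87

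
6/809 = 6/809 = 0.01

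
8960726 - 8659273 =301453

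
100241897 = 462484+99779413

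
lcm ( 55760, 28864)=2453440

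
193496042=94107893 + 99388149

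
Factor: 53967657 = 3^1*19^1*946801^1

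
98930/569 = 98930/569= 173.87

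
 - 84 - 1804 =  - 1888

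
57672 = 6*9612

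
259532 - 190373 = 69159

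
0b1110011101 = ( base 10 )925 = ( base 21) 221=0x39D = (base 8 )1635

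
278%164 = 114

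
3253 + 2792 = 6045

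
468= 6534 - 6066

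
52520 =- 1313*( - 40)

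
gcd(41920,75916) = 4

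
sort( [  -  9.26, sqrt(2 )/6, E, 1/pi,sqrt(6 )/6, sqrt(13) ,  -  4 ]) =[ - 9.26,  -  4, sqrt(2)/6  ,  1/pi,sqrt(6 ) /6, E, sqrt( 13)] 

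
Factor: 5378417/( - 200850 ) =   -  2^( - 1 ) * 3^( - 1 ) * 5^( - 2 )*11^1*13^(  -  1 ) * 103^( - 1) * 488947^1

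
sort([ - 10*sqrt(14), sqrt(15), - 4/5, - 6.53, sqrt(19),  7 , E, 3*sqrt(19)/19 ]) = [  -  10  *sqrt ( 14), - 6.53, - 4/5,3*sqrt( 19)/19, E, sqrt( 15),sqrt( 19),  7]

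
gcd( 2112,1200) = 48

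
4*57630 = 230520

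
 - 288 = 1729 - 2017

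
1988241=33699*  59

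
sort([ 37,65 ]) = [37, 65 ]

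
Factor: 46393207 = 7^1*6627601^1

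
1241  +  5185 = 6426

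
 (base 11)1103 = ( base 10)1455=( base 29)1l5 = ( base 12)A13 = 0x5AF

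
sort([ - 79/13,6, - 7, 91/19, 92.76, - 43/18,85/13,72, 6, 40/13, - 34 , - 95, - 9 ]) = [ - 95, - 34, - 9, - 7,  -  79/13 , - 43/18,40/13,  91/19,6, 6, 85/13 , 72,  92.76 ] 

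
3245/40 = 649/8 = 81.12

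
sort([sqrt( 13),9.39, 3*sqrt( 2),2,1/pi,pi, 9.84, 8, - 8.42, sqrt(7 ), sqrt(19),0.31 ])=[ - 8.42, 0.31, 1/pi , 2, sqrt(7),pi,sqrt( 13),3*sqrt (2 ) , sqrt(19 ), 8,9.39,9.84] 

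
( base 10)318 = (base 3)102210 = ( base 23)DJ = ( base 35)93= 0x13e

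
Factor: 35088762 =2^1*3^1 *5848127^1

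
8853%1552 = 1093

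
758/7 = 758/7=108.29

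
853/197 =853/197 = 4.33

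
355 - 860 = -505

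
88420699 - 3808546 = 84612153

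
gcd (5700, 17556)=228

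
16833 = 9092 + 7741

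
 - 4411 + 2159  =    -  2252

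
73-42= 31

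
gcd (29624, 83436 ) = 4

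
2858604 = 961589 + 1897015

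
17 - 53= -36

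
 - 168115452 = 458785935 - 626901387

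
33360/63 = 529  +  11/21 = 529.52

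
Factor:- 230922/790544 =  - 2^( - 3 )*3^2*12829^1 *49409^ (  -  1) = - 115461/395272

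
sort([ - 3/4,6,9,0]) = [-3/4 , 0,6,9]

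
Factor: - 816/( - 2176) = 3/8 = 2^( - 3 )*3^1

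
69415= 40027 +29388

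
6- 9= - 3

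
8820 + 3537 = 12357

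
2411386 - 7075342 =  - 4663956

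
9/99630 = 1/11070 = 0.00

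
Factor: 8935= 5^1* 1787^1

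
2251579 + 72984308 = 75235887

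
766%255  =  1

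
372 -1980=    - 1608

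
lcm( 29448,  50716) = 912888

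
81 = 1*81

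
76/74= 38/37 = 1.03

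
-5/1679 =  - 1  +  1674/1679 = - 0.00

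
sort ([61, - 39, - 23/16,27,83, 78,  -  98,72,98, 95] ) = [ - 98, - 39, - 23/16, 27,  61, 72,78,83, 95, 98 ]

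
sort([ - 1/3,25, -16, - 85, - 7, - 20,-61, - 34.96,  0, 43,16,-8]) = [-85, - 61, - 34.96, -20, - 16, - 8, - 7,- 1/3,0, 16,  25,43 ] 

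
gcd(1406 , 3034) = 74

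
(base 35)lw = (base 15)362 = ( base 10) 767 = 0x2ff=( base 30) PH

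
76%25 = 1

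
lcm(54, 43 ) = 2322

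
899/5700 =899/5700 = 0.16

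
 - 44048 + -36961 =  - 81009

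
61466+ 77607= 139073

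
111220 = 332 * 335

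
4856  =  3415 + 1441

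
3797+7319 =11116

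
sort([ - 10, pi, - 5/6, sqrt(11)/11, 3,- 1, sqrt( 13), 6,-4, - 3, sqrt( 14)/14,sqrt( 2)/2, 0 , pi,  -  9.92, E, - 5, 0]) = [ - 10, - 9.92, - 5, - 4, - 3, - 1, - 5/6,  0,0,sqrt(14)/14 , sqrt (11)/11, sqrt(2)/2 , E, 3,pi,pi, sqrt (13 ), 6] 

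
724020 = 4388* 165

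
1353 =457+896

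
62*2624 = 162688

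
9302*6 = 55812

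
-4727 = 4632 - 9359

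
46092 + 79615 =125707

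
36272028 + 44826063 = 81098091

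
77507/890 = 87 + 77/890 = 87.09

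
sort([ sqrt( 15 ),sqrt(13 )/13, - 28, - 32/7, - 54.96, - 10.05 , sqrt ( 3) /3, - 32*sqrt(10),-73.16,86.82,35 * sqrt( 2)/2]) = [ - 32 * sqrt(10 ), - 73.16,  -  54.96, - 28, - 10.05, - 32/7, sqrt(13)/13,sqrt( 3)/3,sqrt( 15),  35 * sqrt(2 ) /2,86.82]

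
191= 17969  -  17778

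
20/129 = 20/129 = 0.16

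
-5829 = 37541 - 43370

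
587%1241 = 587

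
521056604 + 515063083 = 1036119687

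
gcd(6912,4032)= 576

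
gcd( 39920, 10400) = 80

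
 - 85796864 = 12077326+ - 97874190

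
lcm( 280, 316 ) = 22120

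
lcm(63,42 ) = 126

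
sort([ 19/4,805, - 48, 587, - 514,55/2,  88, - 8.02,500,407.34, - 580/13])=[-514, - 48, - 580/13,-8.02,19/4,55/2 , 88, 407.34 , 500,587 , 805]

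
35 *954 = 33390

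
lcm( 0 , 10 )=0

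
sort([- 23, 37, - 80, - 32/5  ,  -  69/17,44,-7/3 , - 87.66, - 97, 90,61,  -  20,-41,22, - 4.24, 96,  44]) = [-97,-87.66,-80, - 41, -23, - 20,-32/5 , -4.24, - 69/17,-7/3,22, 37,44,44,61 , 90, 96]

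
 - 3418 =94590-98008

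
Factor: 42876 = 2^2*3^3*397^1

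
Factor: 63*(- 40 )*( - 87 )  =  2^3 * 3^3*5^1* 7^1 * 29^1 = 219240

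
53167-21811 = 31356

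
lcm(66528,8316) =66528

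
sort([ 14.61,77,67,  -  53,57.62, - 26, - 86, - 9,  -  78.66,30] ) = [-86, - 78.66, -53,-26,-9, 14.61, 30,57.62,67,77 ] 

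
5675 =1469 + 4206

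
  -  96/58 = -48/29 = -  1.66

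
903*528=476784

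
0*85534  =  0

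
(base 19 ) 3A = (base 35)1W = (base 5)232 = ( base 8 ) 103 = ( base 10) 67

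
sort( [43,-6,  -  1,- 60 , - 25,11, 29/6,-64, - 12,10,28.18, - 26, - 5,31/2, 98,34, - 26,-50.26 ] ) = [ - 64, -60,-50.26, - 26, - 26, - 25, - 12, - 6, - 5, - 1,29/6, 10, 11, 31/2, 28.18, 34,43, 98]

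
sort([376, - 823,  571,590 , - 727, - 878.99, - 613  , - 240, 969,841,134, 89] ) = [ - 878.99, - 823,- 727,  -  613, - 240, 89, 134, 376, 571, 590, 841, 969]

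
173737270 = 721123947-547386677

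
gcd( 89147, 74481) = 1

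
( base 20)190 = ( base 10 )580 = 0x244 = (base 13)358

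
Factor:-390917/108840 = -431/120 =- 2^(-3 )*3^( - 1 ) * 5^(- 1)*431^1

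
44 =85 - 41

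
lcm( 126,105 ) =630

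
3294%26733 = 3294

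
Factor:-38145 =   -  3^1*5^1*2543^1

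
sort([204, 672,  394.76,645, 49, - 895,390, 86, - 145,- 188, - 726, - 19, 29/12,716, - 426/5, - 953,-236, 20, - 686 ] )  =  [  -  953,-895,-726, - 686, - 236, - 188, - 145, - 426/5,-19,29/12,20,49,86,  204,390,394.76,645,  672,716] 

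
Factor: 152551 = 7^1*19^1*31^1*37^1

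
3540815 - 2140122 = 1400693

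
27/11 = 2 + 5/11 = 2.45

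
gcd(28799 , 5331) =1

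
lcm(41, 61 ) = 2501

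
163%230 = 163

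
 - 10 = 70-80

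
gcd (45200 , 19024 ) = 16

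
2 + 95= 97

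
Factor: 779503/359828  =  2^( - 2 )*7^( - 1 )*71^ (-1 )*181^( - 1)*317^1*2459^1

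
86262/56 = 1540 + 11/28  =  1540.39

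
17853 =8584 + 9269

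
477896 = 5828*82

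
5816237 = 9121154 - 3304917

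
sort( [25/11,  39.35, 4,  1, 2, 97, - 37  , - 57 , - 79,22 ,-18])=[ - 79,-57, - 37,-18, 1, 2, 25/11,4, 22, 39.35, 97] 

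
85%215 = 85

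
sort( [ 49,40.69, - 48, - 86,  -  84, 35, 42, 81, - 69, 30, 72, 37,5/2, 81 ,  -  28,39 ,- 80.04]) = [-86,-84, - 80.04,  -  69, - 48,-28, 5/2, 30,  35, 37,  39, 40.69,  42,49, 72,81,81] 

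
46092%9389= 8536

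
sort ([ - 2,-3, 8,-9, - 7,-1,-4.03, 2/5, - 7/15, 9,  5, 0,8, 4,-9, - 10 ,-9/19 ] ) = [ - 10, - 9,-9 ,- 7,- 4.03, - 3,-2, - 1,  -  9/19, - 7/15, 0,2/5  ,  4 , 5, 8,8,9]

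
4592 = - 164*(-28)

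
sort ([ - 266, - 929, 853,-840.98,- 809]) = [ - 929,-840.98,- 809, - 266, 853] 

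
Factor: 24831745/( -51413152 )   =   - 2^( - 5 )*5^1*7^( - 2 )*47^1*32789^( - 1 )*105667^1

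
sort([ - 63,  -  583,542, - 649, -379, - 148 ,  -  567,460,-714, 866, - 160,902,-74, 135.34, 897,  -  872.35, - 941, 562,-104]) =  [ - 941, - 872.35,-714, - 649,-583, - 567,-379,  -  160, - 148, - 104, - 74,-63, 135.34, 460, 542, 562, 866,897,  902]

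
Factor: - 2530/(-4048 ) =2^( - 3) * 5^1 = 5/8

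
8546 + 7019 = 15565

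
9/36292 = 9/36292 = 0.00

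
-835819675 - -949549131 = 113729456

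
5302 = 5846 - 544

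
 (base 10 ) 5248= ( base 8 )12200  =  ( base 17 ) 112C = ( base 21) bij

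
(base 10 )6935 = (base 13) 3206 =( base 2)1101100010111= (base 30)7L5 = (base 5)210220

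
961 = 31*31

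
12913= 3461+9452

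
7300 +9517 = 16817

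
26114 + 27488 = 53602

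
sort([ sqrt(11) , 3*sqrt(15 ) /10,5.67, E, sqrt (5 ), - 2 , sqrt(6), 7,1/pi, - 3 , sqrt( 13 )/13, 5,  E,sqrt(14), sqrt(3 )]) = [-3, - 2,  sqrt( 13)/13,1/pi,3*sqrt(15) /10,sqrt(3 ), sqrt (5 ),  sqrt(6 ),  E, E, sqrt(11),sqrt(14 ) , 5, 5.67, 7] 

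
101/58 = 1+43/58=1.74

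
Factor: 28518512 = 2^4*11^1*31^1*5227^1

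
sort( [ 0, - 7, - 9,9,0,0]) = [ - 9,-7,0,0, 0, 9]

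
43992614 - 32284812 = 11707802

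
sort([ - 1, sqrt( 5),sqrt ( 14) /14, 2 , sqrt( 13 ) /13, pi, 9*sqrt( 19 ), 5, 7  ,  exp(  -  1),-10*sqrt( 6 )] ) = [ - 10*sqrt(6 ), - 1, sqrt(14 ) /14,sqrt( 13)/13 , exp( - 1 ), 2,sqrt( 5), pi, 5,7, 9*sqrt(19)]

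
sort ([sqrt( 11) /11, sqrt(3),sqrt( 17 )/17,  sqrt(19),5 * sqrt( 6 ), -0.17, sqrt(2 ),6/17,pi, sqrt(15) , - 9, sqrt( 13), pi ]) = [ -9,-0.17, sqrt ( 17 )/17,sqrt( 11)/11, 6/17,sqrt( 2), sqrt (3), pi, pi , sqrt(13),sqrt( 15 ), sqrt( 19),5*sqrt( 6) ]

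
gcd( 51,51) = 51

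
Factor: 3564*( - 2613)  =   - 2^2  *3^5*11^1*13^1*67^1 = -  9312732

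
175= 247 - 72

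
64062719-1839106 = 62223613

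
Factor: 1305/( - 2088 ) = -2^( - 3 )*5^1 = - 5/8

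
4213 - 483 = 3730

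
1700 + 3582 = 5282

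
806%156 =26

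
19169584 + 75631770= 94801354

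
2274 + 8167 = 10441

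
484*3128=1513952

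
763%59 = 55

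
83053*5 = 415265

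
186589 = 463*403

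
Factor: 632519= 17^1*29^1*1283^1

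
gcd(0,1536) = 1536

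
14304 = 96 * 149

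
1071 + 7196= 8267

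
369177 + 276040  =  645217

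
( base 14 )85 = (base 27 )49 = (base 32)3l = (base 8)165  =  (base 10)117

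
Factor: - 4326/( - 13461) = 206/641 = 2^1*103^1*641^ (-1 ) 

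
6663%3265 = 133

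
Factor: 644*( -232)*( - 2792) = 2^8*7^1*23^1*29^1*349^1= 417147136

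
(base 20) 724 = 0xb1c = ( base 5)42334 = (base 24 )4MC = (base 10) 2844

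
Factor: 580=2^2  *  5^1*29^1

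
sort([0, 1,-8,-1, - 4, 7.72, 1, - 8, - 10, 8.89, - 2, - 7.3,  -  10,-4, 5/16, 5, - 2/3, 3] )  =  [ - 10, - 10, - 8,  -  8, - 7.3, - 4, - 4 , - 2,-1 , - 2/3, 0 , 5/16,1, 1, 3, 5,7.72,  8.89] 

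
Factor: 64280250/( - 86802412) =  - 361125/487654= - 2^( - 1)*3^3 * 5^3*19^( - 1) * 41^(-1)*107^1*313^( - 1 ) 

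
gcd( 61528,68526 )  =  2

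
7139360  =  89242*80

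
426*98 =41748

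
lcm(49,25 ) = 1225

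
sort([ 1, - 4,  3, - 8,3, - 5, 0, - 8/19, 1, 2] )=[ - 8, - 5,  -  4, - 8/19, 0,1,1,2, 3, 3]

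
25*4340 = 108500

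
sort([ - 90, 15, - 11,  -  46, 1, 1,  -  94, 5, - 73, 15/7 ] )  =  [ - 94, - 90,  -  73,-46 , - 11,  1, 1,15/7,  5,  15]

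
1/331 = 1/331 = 0.00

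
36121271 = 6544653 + 29576618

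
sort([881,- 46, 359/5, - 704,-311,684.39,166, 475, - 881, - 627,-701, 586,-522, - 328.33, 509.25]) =[-881,  -  704,-701, - 627,  -  522,-328.33,-311,-46 , 359/5 , 166,475, 509.25,586,684.39, 881 ]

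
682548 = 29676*23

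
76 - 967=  -891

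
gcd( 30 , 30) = 30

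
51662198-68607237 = -16945039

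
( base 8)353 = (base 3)22201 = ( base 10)235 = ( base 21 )b4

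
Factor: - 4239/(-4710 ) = 9/10 = 2^(-1)*3^2*5^(-1) 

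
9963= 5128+4835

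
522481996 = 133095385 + 389386611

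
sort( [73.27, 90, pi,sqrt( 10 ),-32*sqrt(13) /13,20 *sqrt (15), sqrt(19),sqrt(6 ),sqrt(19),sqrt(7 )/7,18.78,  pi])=[ - 32*sqrt(13)/13,sqrt(7)/7,sqrt(6), pi, pi, sqrt(10),sqrt( 19),sqrt(19), 18.78,73.27, 20*sqrt( 15), 90]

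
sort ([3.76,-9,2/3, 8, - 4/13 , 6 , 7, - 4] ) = [-9, - 4,  -  4/13, 2/3, 3.76, 6, 7, 8 ]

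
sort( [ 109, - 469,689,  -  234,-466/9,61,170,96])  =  [ - 469, - 234, - 466/9,61 , 96, 109, 170 , 689]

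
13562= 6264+7298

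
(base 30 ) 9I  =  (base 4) 10200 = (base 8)440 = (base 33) 8O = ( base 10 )288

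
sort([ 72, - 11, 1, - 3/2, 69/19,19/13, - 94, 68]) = [ - 94,- 11, - 3/2,  1, 19/13, 69/19, 68,  72]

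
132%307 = 132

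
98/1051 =98/1051 = 0.09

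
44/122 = 22/61 = 0.36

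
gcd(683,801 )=1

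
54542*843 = 45978906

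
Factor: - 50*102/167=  - 2^2*3^1*5^2*17^1 * 167^ ( - 1) =- 5100/167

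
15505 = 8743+6762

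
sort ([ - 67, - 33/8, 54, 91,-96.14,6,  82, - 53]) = [ - 96.14, - 67, - 53, - 33/8, 6,54,82,91] 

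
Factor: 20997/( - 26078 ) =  - 2^(  -  1)*3^2*13^(- 1)*17^( - 1 )*59^( - 1)*2333^1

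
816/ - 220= -4 + 16/55 = -  3.71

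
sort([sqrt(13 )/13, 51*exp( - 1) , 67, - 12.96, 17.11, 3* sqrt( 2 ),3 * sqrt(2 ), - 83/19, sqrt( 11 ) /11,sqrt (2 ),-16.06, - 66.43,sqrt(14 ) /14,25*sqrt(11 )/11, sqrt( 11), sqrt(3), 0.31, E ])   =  [-66.43 , - 16.06 , - 12.96, - 83/19,  sqrt( 14 )/14,sqrt(13 ) /13, sqrt(11 ) /11,0.31, sqrt(2 ), sqrt(3),E,sqrt ( 11), 3 * sqrt (2 ),3 * sqrt(2), 25*sqrt(11)/11, 17.11 , 51*exp(  -  1 ) , 67 ] 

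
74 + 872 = 946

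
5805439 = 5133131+672308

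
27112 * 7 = 189784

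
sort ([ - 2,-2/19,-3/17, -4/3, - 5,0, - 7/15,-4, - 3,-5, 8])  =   [ - 5, -5,-4, - 3, - 2,-4/3, - 7/15,-3/17 ,- 2/19,0, 8 ] 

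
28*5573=156044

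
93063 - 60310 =32753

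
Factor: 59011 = 59011^1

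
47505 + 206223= 253728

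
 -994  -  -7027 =6033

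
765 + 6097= 6862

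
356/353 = 1 + 3/353 = 1.01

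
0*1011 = 0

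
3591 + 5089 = 8680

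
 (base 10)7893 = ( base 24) DGL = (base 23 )EL4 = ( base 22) G6H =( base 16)1ED5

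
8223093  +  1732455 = 9955548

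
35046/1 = 35046 = 35046.00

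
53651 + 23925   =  77576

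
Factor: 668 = 2^2*167^1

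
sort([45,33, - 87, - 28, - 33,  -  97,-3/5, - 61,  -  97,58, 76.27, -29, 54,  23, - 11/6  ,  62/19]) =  [-97, -97,-87, - 61, - 33,-29, - 28, - 11/6, - 3/5, 62/19,23,33, 45,54,58, 76.27]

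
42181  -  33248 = 8933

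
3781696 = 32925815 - 29144119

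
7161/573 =12+95/191 = 12.50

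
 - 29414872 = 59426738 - 88841610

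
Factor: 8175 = 3^1*5^2*109^1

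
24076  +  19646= 43722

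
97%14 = 13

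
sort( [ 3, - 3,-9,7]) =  [ - 9, - 3,3,7]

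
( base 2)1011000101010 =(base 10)5674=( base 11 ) 4299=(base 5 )140144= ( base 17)12AD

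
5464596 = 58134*94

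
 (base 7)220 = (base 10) 112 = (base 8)160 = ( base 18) 64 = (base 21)57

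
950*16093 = 15288350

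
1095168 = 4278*256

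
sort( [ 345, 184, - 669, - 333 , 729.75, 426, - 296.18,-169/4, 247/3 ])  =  [  -  669,-333,-296.18,-169/4,247/3, 184, 345, 426, 729.75]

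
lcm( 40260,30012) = 1650660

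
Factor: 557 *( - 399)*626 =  - 2^1*3^1*7^1* 19^1*313^1*557^1  =  - 139124118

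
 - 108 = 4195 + - 4303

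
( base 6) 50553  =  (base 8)15045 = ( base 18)12BF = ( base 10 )6693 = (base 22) di5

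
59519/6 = 9919 + 5/6 = 9919.83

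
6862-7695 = -833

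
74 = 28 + 46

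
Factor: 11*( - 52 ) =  - 572 = - 2^2 *11^1*13^1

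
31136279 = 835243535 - 804107256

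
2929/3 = 976 + 1/3 = 976.33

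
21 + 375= 396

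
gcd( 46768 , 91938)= 2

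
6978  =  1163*6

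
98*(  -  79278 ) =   -  7769244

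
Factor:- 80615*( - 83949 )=3^1*5^1*23^1*701^1*27983^1=6767548635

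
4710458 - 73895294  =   - 69184836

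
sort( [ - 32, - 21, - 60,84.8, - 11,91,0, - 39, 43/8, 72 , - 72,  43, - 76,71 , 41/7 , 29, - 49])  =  [ - 76,  -  72 ,-60,  -  49,- 39, - 32, - 21, - 11,0,  43/8 , 41/7,  29, 43, 71,72, 84.8,  91]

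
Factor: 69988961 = 7^1*9998423^1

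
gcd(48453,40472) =1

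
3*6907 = 20721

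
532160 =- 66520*( - 8 ) 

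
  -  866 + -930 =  - 1796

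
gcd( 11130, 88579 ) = 1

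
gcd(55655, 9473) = 1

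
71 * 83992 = 5963432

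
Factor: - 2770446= - 2^1 * 3^1*7^1*65963^1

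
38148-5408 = 32740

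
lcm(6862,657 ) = 61758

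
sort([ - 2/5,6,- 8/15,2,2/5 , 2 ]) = [ - 8/15, - 2/5, 2/5, 2, 2,6]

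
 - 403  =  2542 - 2945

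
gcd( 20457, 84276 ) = 9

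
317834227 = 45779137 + 272055090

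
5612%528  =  332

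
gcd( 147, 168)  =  21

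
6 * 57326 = 343956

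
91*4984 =453544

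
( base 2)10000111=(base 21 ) 69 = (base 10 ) 135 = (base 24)5F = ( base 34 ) 3x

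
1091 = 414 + 677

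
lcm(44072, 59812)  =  837368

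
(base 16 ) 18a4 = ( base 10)6308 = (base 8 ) 14244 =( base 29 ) 7EF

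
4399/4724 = 4399/4724 = 0.93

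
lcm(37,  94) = 3478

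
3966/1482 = 661/247 =2.68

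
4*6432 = 25728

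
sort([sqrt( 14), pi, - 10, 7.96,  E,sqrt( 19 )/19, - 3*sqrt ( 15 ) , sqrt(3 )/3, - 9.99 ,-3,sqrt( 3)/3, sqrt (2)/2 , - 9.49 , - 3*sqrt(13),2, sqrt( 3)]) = [-3*sqrt(15),-3*sqrt( 13), - 10, - 9.99, - 9.49, - 3,sqrt( 19 )/19,sqrt( 3 )/3,sqrt( 3 )/3, sqrt( 2) /2, sqrt(3 ),2, E,pi,sqrt (14) , 7.96 ] 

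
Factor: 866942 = 2^1 *433471^1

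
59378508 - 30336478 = 29042030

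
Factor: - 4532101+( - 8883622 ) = - 823^1*16301^1 = - 13415723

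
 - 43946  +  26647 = - 17299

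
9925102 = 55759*178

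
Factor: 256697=7^1*36671^1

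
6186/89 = 6186/89 = 69.51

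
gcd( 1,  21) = 1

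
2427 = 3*809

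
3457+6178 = 9635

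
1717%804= 109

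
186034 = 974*191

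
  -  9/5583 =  - 3/1861 = - 0.00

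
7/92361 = 7/92361 = 0.00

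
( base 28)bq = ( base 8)516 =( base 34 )9s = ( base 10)334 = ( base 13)1C9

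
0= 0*63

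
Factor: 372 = 2^2*3^1*31^1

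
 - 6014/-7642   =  3007/3821= 0.79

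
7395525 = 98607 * 75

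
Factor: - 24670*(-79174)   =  2^2*5^1*31^1*1277^1*2467^1 = 1953222580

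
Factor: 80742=2^1*3^1*13457^1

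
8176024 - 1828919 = 6347105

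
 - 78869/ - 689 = 114 + 323/689 = 114.47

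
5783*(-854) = -4938682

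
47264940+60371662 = 107636602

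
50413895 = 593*85015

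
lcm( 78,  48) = 624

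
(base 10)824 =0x338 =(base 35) nj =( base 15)39e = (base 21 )1i5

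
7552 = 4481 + 3071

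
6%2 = 0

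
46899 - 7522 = 39377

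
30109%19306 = 10803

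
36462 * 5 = 182310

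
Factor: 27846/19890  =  5^(-1 )*7^1 =7/5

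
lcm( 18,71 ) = 1278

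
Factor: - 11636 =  - 2^2*2909^1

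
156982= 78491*2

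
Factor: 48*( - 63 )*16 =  - 48384 = -2^8*3^3 * 7^1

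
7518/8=3759/4 = 939.75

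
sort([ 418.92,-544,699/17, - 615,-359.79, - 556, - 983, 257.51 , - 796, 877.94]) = [ - 983,  -  796, - 615,  -  556, - 544,  -  359.79,699/17,257.51, 418.92,877.94] 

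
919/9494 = 919/9494 = 0.10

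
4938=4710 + 228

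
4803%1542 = 177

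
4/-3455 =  - 1 + 3451/3455 =-  0.00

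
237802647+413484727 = 651287374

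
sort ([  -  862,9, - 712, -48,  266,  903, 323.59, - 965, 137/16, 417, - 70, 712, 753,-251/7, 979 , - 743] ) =[ - 965, - 862, - 743, - 712, - 70, -48, - 251/7, 137/16, 9, 266,323.59,417, 712, 753, 903, 979]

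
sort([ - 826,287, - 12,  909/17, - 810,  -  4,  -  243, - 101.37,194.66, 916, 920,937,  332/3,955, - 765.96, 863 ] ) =[ - 826, - 810, - 765.96, - 243,  -  101.37, - 12, - 4, 909/17,332/3,  194.66,287,863,916,  920, 937,955]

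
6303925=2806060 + 3497865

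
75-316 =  - 241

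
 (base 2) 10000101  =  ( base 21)67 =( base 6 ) 341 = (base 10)133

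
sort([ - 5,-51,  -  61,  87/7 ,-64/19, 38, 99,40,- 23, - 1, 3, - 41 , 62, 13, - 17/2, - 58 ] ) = [ - 61,-58, - 51, - 41 , - 23, - 17/2, - 5, - 64/19,- 1, 3,87/7,13, 38,40, 62 , 99]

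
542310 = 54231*10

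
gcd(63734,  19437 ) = 11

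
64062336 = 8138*7872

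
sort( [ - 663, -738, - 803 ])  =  [-803, - 738  ,- 663 ]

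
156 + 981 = 1137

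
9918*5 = 49590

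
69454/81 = 857 + 37/81 = 857.46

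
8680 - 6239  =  2441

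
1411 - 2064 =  - 653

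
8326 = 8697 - 371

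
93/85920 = 31/28640 = 0.00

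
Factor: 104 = 2^3*13^1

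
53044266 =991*53526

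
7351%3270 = 811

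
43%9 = 7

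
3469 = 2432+1037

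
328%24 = 16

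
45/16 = 45/16 = 2.81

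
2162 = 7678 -5516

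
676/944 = 169/236 = 0.72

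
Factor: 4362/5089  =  6/7  =  2^1 * 3^1*7^ ( - 1 )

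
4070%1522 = 1026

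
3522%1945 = 1577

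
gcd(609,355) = 1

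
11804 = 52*227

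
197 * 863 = 170011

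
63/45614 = 63/45614 = 0.00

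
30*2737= 82110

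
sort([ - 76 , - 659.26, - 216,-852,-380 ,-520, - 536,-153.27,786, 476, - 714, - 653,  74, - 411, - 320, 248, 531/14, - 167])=[ - 852,-714,  -  659.26, - 653, - 536, - 520, - 411, - 380, - 320, - 216, -167 , -153.27, - 76, 531/14, 74, 248, 476, 786 ] 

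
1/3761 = 1/3761 = 0.00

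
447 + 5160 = 5607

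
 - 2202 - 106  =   - 2308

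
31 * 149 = 4619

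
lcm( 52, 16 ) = 208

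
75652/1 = 75652 = 75652.00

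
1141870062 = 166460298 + 975409764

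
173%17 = 3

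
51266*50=2563300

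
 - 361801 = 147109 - 508910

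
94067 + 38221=132288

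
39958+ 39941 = 79899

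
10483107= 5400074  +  5083033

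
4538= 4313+225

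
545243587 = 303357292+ 241886295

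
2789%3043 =2789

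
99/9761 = 99/9761 = 0.01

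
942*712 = 670704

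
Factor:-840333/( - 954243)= 3^ (-1)* 13^1*29^1*229^( -1)* 463^(-1)*743^1 = 280111/318081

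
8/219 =8/219 = 0.04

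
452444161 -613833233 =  - 161389072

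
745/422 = 1+ 323/422= 1.77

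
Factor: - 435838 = -2^1*13^1 *16763^1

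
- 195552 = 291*( -672 ) 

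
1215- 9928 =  - 8713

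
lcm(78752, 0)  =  0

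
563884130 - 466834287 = 97049843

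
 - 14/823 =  - 14/823 = - 0.02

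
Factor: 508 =2^2*127^1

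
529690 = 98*5405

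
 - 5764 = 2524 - 8288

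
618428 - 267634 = 350794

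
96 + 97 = 193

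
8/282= 4/141 =0.03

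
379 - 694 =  - 315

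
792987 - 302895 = 490092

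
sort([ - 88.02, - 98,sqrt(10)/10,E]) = [-98, - 88.02, sqrt(10) /10,E ]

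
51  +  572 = 623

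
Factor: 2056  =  2^3 * 257^1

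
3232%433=201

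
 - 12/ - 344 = 3/86 =0.03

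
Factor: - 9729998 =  - 2^1*103^1* 149^1*317^1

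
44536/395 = 44536/395 = 112.75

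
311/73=4 + 19/73=4.26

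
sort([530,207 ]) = [ 207,530]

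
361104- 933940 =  - 572836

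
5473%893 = 115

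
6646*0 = 0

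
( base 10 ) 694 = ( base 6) 3114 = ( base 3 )221201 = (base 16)2B6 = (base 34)ke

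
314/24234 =157/12117 = 0.01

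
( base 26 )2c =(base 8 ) 100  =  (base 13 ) 4c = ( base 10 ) 64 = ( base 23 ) 2I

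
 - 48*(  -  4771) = 229008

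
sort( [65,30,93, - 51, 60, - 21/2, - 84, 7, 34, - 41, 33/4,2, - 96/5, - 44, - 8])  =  [ - 84, - 51, - 44, - 41,-96/5, -21/2, - 8,2,  7,33/4, 30,  34,  60 , 65,93]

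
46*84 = 3864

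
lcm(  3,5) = 15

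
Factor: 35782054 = 2^1*7^2*11^1*19^1 * 1747^1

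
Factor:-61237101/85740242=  - 2^ ( - 1)*3^1 *7^( - 1) *53^1*385139^1*6124303^(-1) 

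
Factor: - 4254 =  - 2^1*3^1*709^1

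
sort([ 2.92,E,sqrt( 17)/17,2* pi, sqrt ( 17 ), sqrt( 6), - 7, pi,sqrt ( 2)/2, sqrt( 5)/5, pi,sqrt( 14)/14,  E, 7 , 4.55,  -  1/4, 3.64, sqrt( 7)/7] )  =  [ - 7, - 1/4, sqrt( 17)/17, sqrt (14)/14, sqrt( 7)/7,sqrt( 5)/5,sqrt( 2)/2, sqrt(6), E,  E, 2.92,pi, pi,3.64, sqrt( 17), 4.55,2*pi,  7]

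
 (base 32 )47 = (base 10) 135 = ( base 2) 10000111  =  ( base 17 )7G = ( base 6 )343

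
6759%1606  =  335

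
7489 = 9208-1719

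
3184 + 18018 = 21202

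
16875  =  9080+7795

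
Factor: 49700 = 2^2*5^2*7^1*71^1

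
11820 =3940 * 3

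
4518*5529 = 24980022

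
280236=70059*4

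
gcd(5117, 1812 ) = 1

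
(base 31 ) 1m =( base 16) 35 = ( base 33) 1K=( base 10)53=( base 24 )25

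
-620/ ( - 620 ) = 1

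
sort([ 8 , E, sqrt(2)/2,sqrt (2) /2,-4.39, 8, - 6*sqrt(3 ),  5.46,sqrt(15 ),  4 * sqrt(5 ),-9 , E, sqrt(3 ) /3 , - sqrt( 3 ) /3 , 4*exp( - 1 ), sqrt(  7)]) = [ - 6*sqrt(3) ,- 9, - 4.39,-sqrt(3 )/3,sqrt(3 )/3,sqrt(2 ) /2, sqrt(2)/2,4*exp(  -  1 ), sqrt( 7 ),E,E,sqrt(15), 5.46, 8,8,4*sqrt(5)]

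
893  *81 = 72333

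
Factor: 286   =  2^1*11^1*  13^1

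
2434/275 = 8 + 234/275 = 8.85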